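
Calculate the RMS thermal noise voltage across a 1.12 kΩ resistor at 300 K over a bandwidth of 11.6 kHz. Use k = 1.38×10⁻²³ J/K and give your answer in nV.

V_n = √(4kTRB)
4kTRB = 4 × 1.38×10⁻²³ × 300 × 1.12×10³ × 1.16×10⁴ = 2.15×10⁻¹³ V²
V_n = √(2.15×10⁻¹³) = 4.64×10⁻⁷ V = 464 nV

464 nV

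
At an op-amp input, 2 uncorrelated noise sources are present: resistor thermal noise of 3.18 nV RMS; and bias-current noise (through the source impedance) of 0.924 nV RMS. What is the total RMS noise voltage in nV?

Uncorrelated sources add in power (mean-square): V_tot = √(ΣV_i²)
V_tot = √[(3.18×10⁻⁹)² + (9.24×10⁻¹⁰)²] = 3.31×10⁻⁹ V = 3.31 nV

3.31 nV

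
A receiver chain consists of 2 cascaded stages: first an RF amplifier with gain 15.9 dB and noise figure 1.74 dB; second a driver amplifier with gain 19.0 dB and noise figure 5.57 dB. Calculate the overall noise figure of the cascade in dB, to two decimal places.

1.93 dB

Convert to linear (a loss of L dB is a gain of −L dB): F_i = 10^(NF_i/10), G_i = 10^(G_i,dB/10)
  Stage 1: F_1 = 10^(1.74/10) = 1.493, G_1 = 10^(15.9/10) = 38.90
  Stage 2: F_2 = 10^(5.57/10) = 3.606, G_2 = 10^(19.0/10) = 79.43
Friis cascade:
  F = 1.493 + (3.606 − 1)/38.90 = 1.560
NF = 10 log₁₀(1.560) = 1.93 dB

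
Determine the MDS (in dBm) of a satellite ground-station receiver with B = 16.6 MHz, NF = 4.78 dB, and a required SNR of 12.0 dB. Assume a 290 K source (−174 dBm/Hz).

Sensitivity = −174 + 10 log₁₀(B) + NF + SNR_min
= −174 + 72.2 + 4.78 + 12.0
= −85.02 dBm → −85.0 dBm

−85.0 dBm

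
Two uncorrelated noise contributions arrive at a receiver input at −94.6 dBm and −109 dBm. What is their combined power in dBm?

Convert to linear, add, convert back:
P₁ = 3.47×10⁻¹³ W, P₂ = 1.26×10⁻¹⁴ W
P_tot = 3.59×10⁻¹³ W → 10 log₁₀(P_tot / 10⁻³) = −94.4 dBm

−94.4 dBm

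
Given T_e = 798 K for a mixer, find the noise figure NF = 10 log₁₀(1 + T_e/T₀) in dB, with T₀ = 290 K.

F = 1 + T_e/T₀ = 1 + 798/290 = 3.75172
NF = 10 log₁₀(3.75172) = 5.74 dB

5.74 dB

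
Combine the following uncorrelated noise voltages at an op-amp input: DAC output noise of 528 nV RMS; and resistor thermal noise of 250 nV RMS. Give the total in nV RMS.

Uncorrelated sources add in power (mean-square): V_tot = √(ΣV_i²)
V_tot = √[(5.28×10⁻⁷)² + (2.50×10⁻⁷)²] = 5.84×10⁻⁷ V = 584 nV

584 nV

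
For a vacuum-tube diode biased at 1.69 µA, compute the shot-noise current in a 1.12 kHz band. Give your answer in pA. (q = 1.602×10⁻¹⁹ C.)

24.6 pA

I_n = √(2qI·B)
2qI·B = 2 × 1.602×10⁻¹⁹ × 1.69×10⁻⁶ × 1.12×10³ = 6.06×10⁻²² A²
I_n = √(6.06×10⁻²²) = 2.46×10⁻¹¹ A = 24.6 pA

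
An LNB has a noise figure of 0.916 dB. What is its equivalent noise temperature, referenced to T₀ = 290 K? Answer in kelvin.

F = 10^(0.916/10) = 1.23481
T_e = (F − 1)·T₀ = (1.23481 − 1) × 290 = 68.1 K

68.1 K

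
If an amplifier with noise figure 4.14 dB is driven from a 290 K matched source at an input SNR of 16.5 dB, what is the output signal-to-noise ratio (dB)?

By definition F = SNR_in/SNR_out, so in dB: SNR_out = SNR_in − NF
SNR_out = 16.5 − 4.14 = 12.36 dB

12.36 dB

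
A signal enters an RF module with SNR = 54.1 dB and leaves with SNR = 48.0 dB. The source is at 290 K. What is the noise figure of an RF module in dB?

6.1 dB

NF (dB) = SNR_in(dB) − SNR_out(dB) when the source is at T₀
NF = 54.1 − 48.0 = 6.1 dB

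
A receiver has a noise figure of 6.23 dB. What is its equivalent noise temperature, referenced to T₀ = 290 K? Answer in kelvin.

F = 10^(6.23/10) = 4.19759
T_e = (F − 1)·T₀ = (4.19759 − 1) × 290 = 927 K

927 K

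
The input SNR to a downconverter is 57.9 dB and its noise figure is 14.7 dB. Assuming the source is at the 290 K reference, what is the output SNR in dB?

43.2 dB

By definition F = SNR_in/SNR_out, so in dB: SNR_out = SNR_in − NF
SNR_out = 57.9 − 14.7 = 43.2 dB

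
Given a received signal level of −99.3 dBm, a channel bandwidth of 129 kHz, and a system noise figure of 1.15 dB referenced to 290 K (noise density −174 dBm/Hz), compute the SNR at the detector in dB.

22.4 dB

Noise floor: N = −174 + 10 log₁₀(B) + NF
10 log₁₀(1.29×10⁵) = 51.11 dB
N = −174 + 51.11 + 1.15 = −121.74 dBm
SNR = P_sig − N = −99.3 − (−121.74) = 22.44 dB → 22.4 dB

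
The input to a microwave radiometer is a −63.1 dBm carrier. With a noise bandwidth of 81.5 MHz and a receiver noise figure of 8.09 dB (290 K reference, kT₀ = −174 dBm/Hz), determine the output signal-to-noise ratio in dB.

Noise floor: N = −174 + 10 log₁₀(B) + NF
10 log₁₀(8.15×10⁷) = 79.11 dB
N = −174 + 79.11 + 8.09 = −86.80 dBm
SNR = P_sig − N = −63.1 − (−86.80) = 23.70 dB → 23.7 dB

23.7 dB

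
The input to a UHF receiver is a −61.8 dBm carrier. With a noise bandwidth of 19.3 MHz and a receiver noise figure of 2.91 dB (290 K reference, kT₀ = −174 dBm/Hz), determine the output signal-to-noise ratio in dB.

36.4 dB

Noise floor: N = −174 + 10 log₁₀(B) + NF
10 log₁₀(1.93×10⁷) = 72.86 dB
N = −174 + 72.86 + 2.91 = −98.23 dBm
SNR = P_sig − N = −61.8 − (−98.23) = 36.43 dB → 36.4 dB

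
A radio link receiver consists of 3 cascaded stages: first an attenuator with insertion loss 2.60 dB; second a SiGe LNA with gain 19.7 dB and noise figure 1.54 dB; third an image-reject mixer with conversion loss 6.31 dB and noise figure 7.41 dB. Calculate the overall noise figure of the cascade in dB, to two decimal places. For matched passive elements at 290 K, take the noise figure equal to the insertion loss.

4.28 dB

Convert to linear (a loss of L dB is a gain of −L dB): F_i = 10^(NF_i/10), G_i = 10^(G_i,dB/10)
  Stage 1: F_1 = 10^(2.60/10) = 1.820, G_1 = 10^(−2.60/10) = 0.5495
  Stage 2: F_2 = 10^(1.54/10) = 1.426, G_2 = 10^(19.7/10) = 93.33
  Stage 3: F_3 = 10^(7.41/10) = 5.508, G_3 = 10^(−6.31/10) = 0.2339
Friis cascade:
  F = 1.820 + (1.426 − 1)/0.5495 + (5.508 − 1)/51.29 = 2.682
NF = 10 log₁₀(2.682) = 4.28 dB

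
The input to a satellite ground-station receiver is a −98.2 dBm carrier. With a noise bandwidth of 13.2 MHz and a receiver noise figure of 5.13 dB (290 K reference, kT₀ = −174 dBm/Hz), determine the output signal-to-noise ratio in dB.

−0.5 dB

Noise floor: N = −174 + 10 log₁₀(B) + NF
10 log₁₀(1.32×10⁷) = 71.21 dB
N = −174 + 71.21 + 5.13 = −97.66 dBm
SNR = P_sig − N = −98.2 − (−97.66) = −0.54 dB → −0.5 dB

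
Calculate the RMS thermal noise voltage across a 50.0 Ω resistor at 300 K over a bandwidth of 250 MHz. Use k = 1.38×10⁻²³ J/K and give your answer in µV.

V_n = √(4kTRB)
4kTRB = 4 × 1.38×10⁻²³ × 300 × 5.00×10¹ × 2.50×10⁸ = 2.07×10⁻¹⁰ V²
V_n = √(2.07×10⁻¹⁰) = 1.44×10⁻⁵ V = 14.4 µV

14.4 µV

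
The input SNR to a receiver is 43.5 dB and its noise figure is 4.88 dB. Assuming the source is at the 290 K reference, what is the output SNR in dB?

By definition F = SNR_in/SNR_out, so in dB: SNR_out = SNR_in − NF
SNR_out = 43.5 − 4.88 = 38.62 dB

38.62 dB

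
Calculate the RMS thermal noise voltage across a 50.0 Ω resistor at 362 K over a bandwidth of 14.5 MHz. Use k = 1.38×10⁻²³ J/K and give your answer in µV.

3.81 µV

V_n = √(4kTRB)
4kTRB = 4 × 1.38×10⁻²³ × 362 × 5.00×10¹ × 1.45×10⁷ = 1.45×10⁻¹¹ V²
V_n = √(1.45×10⁻¹¹) = 3.81×10⁻⁶ V = 3.81 µV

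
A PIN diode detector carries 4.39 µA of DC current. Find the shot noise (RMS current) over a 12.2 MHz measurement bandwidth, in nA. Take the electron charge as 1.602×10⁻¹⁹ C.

4.14 nA

I_n = √(2qI·B)
2qI·B = 2 × 1.602×10⁻¹⁹ × 4.39×10⁻⁶ × 1.22×10⁷ = 1.72×10⁻¹⁷ A²
I_n = √(1.72×10⁻¹⁷) = 4.14×10⁻⁹ A = 4.14 nA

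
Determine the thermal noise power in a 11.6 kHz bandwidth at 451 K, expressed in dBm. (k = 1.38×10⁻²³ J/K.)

−131.4 dBm

P_n = kTB = 1.38×10⁻²³ × 451 × 1.16×10⁴ = 7.22×10⁻¹⁷ W
In dBm: 10 log₁₀(7.22×10⁻¹⁷ / 10⁻³) = −131.4 dBm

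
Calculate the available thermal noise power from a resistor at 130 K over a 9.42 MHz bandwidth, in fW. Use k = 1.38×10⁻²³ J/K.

P_n = kTB = 1.38×10⁻²³ × 130 × 9.42×10⁶ = 1.69×10⁻¹⁴ W = 16.9 fW

16.9 fW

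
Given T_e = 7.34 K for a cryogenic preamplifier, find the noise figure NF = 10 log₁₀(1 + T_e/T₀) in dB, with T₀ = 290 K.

0.109 dB

F = 1 + T_e/T₀ = 1 + 7.34/290 = 1.02531
NF = 10 log₁₀(1.02531) = 0.109 dB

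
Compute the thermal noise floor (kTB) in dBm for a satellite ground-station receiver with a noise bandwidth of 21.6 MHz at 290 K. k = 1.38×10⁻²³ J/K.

−100.6 dBm

P_n = kTB = 1.38×10⁻²³ × 290 × 2.16×10⁷ = 8.64×10⁻¹⁴ W
In dBm: 10 log₁₀(8.64×10⁻¹⁴ / 10⁻³) = −100.6 dBm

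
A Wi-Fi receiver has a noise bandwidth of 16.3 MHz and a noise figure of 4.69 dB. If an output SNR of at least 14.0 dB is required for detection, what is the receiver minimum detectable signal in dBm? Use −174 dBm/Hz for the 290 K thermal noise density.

−83.2 dBm

Sensitivity = −174 + 10 log₁₀(B) + NF + SNR_min
= −174 + 72.12 + 4.69 + 14.0
= −83.19 dBm → −83.2 dBm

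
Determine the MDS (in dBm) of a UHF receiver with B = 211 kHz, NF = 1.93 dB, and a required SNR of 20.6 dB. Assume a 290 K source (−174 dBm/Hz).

Sensitivity = −174 + 10 log₁₀(B) + NF + SNR_min
= −174 + 53.24 + 1.93 + 20.6
= −98.23 dBm → −98.2 dBm

−98.2 dBm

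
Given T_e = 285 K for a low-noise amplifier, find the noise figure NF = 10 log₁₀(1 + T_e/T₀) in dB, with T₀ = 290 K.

2.97 dB

F = 1 + T_e/T₀ = 1 + 285/290 = 1.98276
NF = 10 log₁₀(1.98276) = 2.97 dB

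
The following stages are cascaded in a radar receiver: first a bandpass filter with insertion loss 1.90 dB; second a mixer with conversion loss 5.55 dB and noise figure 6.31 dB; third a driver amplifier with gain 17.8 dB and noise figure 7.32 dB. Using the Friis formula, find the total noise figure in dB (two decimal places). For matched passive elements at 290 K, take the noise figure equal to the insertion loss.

14.92 dB

Convert to linear (a loss of L dB is a gain of −L dB): F_i = 10^(NF_i/10), G_i = 10^(G_i,dB/10)
  Stage 1: F_1 = 10^(1.90/10) = 1.549, G_1 = 10^(−1.90/10) = 0.6457
  Stage 2: F_2 = 10^(6.31/10) = 4.276, G_2 = 10^(−5.55/10) = 0.2786
  Stage 3: F_3 = 10^(7.32/10) = 5.395, G_3 = 10^(17.8/10) = 60.26
Friis cascade:
  F = 1.549 + (4.276 − 1)/0.6457 + (5.395 − 1)/0.1799 = 31.05
NF = 10 log₁₀(31.05) = 14.92 dB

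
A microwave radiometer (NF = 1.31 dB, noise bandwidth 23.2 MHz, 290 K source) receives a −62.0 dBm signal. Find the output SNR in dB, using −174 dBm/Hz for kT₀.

Noise floor: N = −174 + 10 log₁₀(B) + NF
10 log₁₀(2.32×10⁷) = 73.65 dB
N = −174 + 73.65 + 1.31 = −99.04 dBm
SNR = P_sig − N = −62.0 − (−99.04) = 37.04 dB → 37.0 dB

37.0 dB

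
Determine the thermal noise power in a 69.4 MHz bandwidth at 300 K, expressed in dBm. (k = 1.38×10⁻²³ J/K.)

−95.4 dBm

P_n = kTB = 1.38×10⁻²³ × 300 × 6.94×10⁷ = 2.87×10⁻¹³ W
In dBm: 10 log₁₀(2.87×10⁻¹³ / 10⁻³) = −95.4 dBm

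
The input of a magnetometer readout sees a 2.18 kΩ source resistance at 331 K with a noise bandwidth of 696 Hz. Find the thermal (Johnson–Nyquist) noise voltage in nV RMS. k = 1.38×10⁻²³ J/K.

167 nV

V_n = √(4kTRB)
4kTRB = 4 × 1.38×10⁻²³ × 331 × 2.18×10³ × 6.96×10² = 2.77×10⁻¹⁴ V²
V_n = √(2.77×10⁻¹⁴) = 1.67×10⁻⁷ V = 167 nV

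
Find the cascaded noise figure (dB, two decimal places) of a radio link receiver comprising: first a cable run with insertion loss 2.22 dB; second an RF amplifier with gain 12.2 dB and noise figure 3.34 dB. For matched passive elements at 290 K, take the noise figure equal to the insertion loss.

Convert to linear (a loss of L dB is a gain of −L dB): F_i = 10^(NF_i/10), G_i = 10^(G_i,dB/10)
  Stage 1: F_1 = 10^(2.22/10) = 1.667, G_1 = 10^(−2.22/10) = 0.5998
  Stage 2: F_2 = 10^(3.34/10) = 2.158, G_2 = 10^(12.2/10) = 16.60
Friis cascade:
  F = 1.667 + (2.158 − 1)/0.5998 = 3.597
NF = 10 log₁₀(3.597) = 5.56 dB

5.56 dB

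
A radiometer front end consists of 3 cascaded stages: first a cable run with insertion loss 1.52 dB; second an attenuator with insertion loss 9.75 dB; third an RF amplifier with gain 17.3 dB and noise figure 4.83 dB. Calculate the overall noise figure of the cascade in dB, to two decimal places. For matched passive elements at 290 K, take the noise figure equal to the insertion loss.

16.10 dB

Convert to linear (a loss of L dB is a gain of −L dB): F_i = 10^(NF_i/10), G_i = 10^(G_i,dB/10)
  Stage 1: F_1 = 10^(1.52/10) = 1.419, G_1 = 10^(−1.52/10) = 0.7047
  Stage 2: F_2 = 10^(9.75/10) = 9.441, G_2 = 10^(−9.75/10) = 0.1059
  Stage 3: F_3 = 10^(4.83/10) = 3.041, G_3 = 10^(17.3/10) = 53.70
Friis cascade:
  F = 1.419 + (9.441 − 1)/0.7047 + (3.041 − 1)/0.07464 = 40.74
NF = 10 log₁₀(40.74) = 16.10 dB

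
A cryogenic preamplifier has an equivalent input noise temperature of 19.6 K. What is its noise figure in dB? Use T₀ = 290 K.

0.284 dB

F = 1 + T_e/T₀ = 1 + 19.6/290 = 1.06759
NF = 10 log₁₀(1.06759) = 0.284 dB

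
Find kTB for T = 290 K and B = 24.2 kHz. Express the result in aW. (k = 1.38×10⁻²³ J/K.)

96.8 aW

P_n = kTB = 1.38×10⁻²³ × 290 × 2.42×10⁴ = 9.68×10⁻¹⁷ W = 96.8 aW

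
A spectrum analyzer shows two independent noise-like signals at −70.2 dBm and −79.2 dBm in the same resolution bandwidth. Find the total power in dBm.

Convert to linear, add, convert back:
P₁ = 9.55×10⁻¹¹ W, P₂ = 1.20×10⁻¹¹ W
P_tot = 1.08×10⁻¹⁰ W → 10 log₁₀(P_tot / 10⁻³) = −69.7 dBm

−69.7 dBm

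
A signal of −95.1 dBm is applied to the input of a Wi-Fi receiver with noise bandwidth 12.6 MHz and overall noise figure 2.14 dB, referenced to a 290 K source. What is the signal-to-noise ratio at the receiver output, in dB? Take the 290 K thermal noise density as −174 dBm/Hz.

Noise floor: N = −174 + 10 log₁₀(B) + NF
10 log₁₀(1.26×10⁷) = 71 dB
N = −174 + 71 + 2.14 = −100.86 dBm
SNR = P_sig − N = −95.1 − (−100.86) = 5.76 dB → 5.8 dB

5.8 dB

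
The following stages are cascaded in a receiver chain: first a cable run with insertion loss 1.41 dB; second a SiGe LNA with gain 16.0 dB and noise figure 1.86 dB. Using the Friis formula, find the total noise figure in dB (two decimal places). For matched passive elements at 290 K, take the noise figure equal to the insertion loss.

3.27 dB

Convert to linear (a loss of L dB is a gain of −L dB): F_i = 10^(NF_i/10), G_i = 10^(G_i,dB/10)
  Stage 1: F_1 = 10^(1.41/10) = 1.384, G_1 = 10^(−1.41/10) = 0.7228
  Stage 2: F_2 = 10^(1.86/10) = 1.535, G_2 = 10^(16.0/10) = 39.81
Friis cascade:
  F = 1.384 + (1.535 − 1)/0.7228 = 2.123
NF = 10 log₁₀(2.123) = 3.27 dB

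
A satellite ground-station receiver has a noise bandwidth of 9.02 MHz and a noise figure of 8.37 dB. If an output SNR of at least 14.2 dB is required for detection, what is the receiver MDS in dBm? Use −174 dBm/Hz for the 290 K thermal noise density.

Sensitivity = −174 + 10 log₁₀(B) + NF + SNR_min
= −174 + 69.55 + 8.37 + 14.2
= −81.88 dBm → −81.9 dBm

−81.9 dBm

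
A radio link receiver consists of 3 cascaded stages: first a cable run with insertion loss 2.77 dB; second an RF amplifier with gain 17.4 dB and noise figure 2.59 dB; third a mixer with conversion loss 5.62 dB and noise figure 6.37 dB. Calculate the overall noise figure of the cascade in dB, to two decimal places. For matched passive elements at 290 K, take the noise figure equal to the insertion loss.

5.50 dB

Convert to linear (a loss of L dB is a gain of −L dB): F_i = 10^(NF_i/10), G_i = 10^(G_i,dB/10)
  Stage 1: F_1 = 10^(2.77/10) = 1.892, G_1 = 10^(−2.77/10) = 0.5284
  Stage 2: F_2 = 10^(2.59/10) = 1.816, G_2 = 10^(17.4/10) = 54.95
  Stage 3: F_3 = 10^(6.37/10) = 4.335, G_3 = 10^(−5.62/10) = 0.2742
Friis cascade:
  F = 1.892 + (1.816 − 1)/0.5284 + (4.335 − 1)/29.04 = 3.550
NF = 10 log₁₀(3.550) = 5.50 dB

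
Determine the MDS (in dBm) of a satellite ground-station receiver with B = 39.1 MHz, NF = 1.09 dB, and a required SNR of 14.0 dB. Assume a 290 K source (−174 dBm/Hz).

−83.0 dBm

Sensitivity = −174 + 10 log₁₀(B) + NF + SNR_min
= −174 + 75.92 + 1.09 + 14.0
= −82.99 dBm → −83.0 dBm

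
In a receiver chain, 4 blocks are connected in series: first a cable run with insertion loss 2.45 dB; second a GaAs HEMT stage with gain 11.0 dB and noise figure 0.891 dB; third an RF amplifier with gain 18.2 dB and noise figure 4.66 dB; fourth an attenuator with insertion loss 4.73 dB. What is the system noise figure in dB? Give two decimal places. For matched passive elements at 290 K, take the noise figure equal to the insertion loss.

Convert to linear (a loss of L dB is a gain of −L dB): F_i = 10^(NF_i/10), G_i = 10^(G_i,dB/10)
  Stage 1: F_1 = 10^(2.45/10) = 1.758, G_1 = 10^(−2.45/10) = 0.5689
  Stage 2: F_2 = 10^(0.891/10) = 1.228, G_2 = 10^(11.0/10) = 12.59
  Stage 3: F_3 = 10^(4.66/10) = 2.924, G_3 = 10^(18.2/10) = 66.07
  Stage 4: F_4 = 10^(4.73/10) = 2.972, G_4 = 10^(−4.73/10) = 0.3365
Friis cascade:
  F = 1.758 + (1.228 − 1)/0.5689 + (2.924 − 1)/7.161 + (2.972 − 1)/473.2 = 2.431
NF = 10 log₁₀(2.431) = 3.86 dB

3.86 dB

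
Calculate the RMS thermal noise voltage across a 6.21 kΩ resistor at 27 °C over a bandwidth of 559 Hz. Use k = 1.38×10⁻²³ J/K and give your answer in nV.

T = 27 °C + 273.15 = 300.15 K
V_n = √(4kTRB)
4kTRB = 4 × 1.38×10⁻²³ × 300.15 × 6.21×10³ × 5.59×10² = 5.75×10⁻¹⁴ V²
V_n = √(5.75×10⁻¹⁴) = 2.40×10⁻⁷ V = 240 nV

240 nV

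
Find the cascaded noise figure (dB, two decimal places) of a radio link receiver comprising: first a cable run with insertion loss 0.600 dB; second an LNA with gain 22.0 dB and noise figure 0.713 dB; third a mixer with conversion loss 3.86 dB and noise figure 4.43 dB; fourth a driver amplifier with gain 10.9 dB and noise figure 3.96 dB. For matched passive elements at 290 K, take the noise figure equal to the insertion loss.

Convert to linear (a loss of L dB is a gain of −L dB): F_i = 10^(NF_i/10), G_i = 10^(G_i,dB/10)
  Stage 1: F_1 = 10^(0.600/10) = 1.148, G_1 = 10^(−0.600/10) = 0.8710
  Stage 2: F_2 = 10^(0.713/10) = 1.178, G_2 = 10^(22.0/10) = 158.5
  Stage 3: F_3 = 10^(4.43/10) = 2.773, G_3 = 10^(−3.86/10) = 0.4111
  Stage 4: F_4 = 10^(3.96/10) = 2.489, G_4 = 10^(10.9/10) = 12.30
Friis cascade:
  F = 1.148 + (1.178 − 1)/0.8710 + (2.773 − 1)/138.0 + (2.489 − 1)/56.75 = 1.392
NF = 10 log₁₀(1.392) = 1.44 dB

1.44 dB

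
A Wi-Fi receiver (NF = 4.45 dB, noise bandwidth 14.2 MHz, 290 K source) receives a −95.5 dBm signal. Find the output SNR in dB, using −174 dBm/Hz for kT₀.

2.5 dB

Noise floor: N = −174 + 10 log₁₀(B) + NF
10 log₁₀(1.42×10⁷) = 71.52 dB
N = −174 + 71.52 + 4.45 = −98.03 dBm
SNR = P_sig − N = −95.5 − (−98.03) = 2.53 dB → 2.5 dB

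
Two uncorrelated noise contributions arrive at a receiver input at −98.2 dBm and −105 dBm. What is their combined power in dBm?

Convert to linear, add, convert back:
P₁ = 1.51×10⁻¹³ W, P₂ = 3.16×10⁻¹⁴ W
P_tot = 1.83×10⁻¹³ W → 10 log₁₀(P_tot / 10⁻³) = −97.4 dBm

−97.4 dBm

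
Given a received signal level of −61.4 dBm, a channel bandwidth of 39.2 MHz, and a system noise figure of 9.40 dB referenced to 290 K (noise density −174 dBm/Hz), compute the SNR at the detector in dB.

Noise floor: N = −174 + 10 log₁₀(B) + NF
10 log₁₀(3.92×10⁷) = 75.93 dB
N = −174 + 75.93 + 9.40 = −88.67 dBm
SNR = P_sig − N = −61.4 − (−88.67) = 27.27 dB → 27.3 dB

27.3 dB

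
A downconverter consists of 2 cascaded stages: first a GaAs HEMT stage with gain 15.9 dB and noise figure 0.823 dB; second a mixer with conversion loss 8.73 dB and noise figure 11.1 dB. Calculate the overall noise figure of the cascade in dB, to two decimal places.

1.80 dB

Convert to linear (a loss of L dB is a gain of −L dB): F_i = 10^(NF_i/10), G_i = 10^(G_i,dB/10)
  Stage 1: F_1 = 10^(0.823/10) = 1.209, G_1 = 10^(15.9/10) = 38.90
  Stage 2: F_2 = 10^(11.1/10) = 12.88, G_2 = 10^(−8.73/10) = 0.1340
Friis cascade:
  F = 1.209 + (12.88 − 1)/38.90 = 1.514
NF = 10 log₁₀(1.514) = 1.80 dB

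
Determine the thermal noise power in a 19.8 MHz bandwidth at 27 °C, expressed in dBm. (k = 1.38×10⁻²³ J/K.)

−100.9 dBm

T = 27 °C + 273.15 = 300.15 K
P_n = kTB = 1.38×10⁻²³ × 300.15 × 1.98×10⁷ = 8.20×10⁻¹⁴ W
In dBm: 10 log₁₀(8.20×10⁻¹⁴ / 10⁻³) = −100.9 dBm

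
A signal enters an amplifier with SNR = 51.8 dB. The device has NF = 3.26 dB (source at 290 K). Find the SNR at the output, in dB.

48.54 dB

By definition F = SNR_in/SNR_out, so in dB: SNR_out = SNR_in − NF
SNR_out = 51.8 − 3.26 = 48.54 dB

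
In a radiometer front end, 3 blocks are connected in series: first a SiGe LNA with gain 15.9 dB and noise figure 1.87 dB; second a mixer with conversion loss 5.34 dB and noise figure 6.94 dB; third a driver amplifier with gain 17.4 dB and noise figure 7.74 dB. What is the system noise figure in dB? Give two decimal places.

3.17 dB

Convert to linear (a loss of L dB is a gain of −L dB): F_i = 10^(NF_i/10), G_i = 10^(G_i,dB/10)
  Stage 1: F_1 = 10^(1.87/10) = 1.538, G_1 = 10^(15.9/10) = 38.90
  Stage 2: F_2 = 10^(6.94/10) = 4.943, G_2 = 10^(−5.34/10) = 0.2924
  Stage 3: F_3 = 10^(7.74/10) = 5.943, G_3 = 10^(17.4/10) = 54.95
Friis cascade:
  F = 1.538 + (4.943 − 1)/38.90 + (5.943 − 1)/11.38 = 2.074
NF = 10 log₁₀(2.074) = 3.17 dB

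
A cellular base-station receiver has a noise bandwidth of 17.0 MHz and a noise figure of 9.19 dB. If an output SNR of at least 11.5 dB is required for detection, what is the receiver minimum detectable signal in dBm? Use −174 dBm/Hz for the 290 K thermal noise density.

−81.0 dBm

Sensitivity = −174 + 10 log₁₀(B) + NF + SNR_min
= −174 + 72.3 + 9.19 + 11.5
= −81.01 dBm → −81.0 dBm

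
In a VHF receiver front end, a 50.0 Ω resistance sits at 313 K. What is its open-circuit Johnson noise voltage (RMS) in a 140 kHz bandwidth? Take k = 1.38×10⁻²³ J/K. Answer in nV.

348 nV

V_n = √(4kTRB)
4kTRB = 4 × 1.38×10⁻²³ × 313 × 5.00×10¹ × 1.40×10⁵ = 1.21×10⁻¹³ V²
V_n = √(1.21×10⁻¹³) = 3.48×10⁻⁷ V = 348 nV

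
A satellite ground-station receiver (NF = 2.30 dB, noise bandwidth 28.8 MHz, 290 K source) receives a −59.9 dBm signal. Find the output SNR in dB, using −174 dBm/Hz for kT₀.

37.2 dB

Noise floor: N = −174 + 10 log₁₀(B) + NF
10 log₁₀(2.88×10⁷) = 74.59 dB
N = −174 + 74.59 + 2.30 = −97.11 dBm
SNR = P_sig − N = −59.9 − (−97.11) = 37.21 dB → 37.2 dB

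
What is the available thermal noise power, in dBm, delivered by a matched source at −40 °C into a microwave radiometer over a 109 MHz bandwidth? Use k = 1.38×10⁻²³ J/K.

−94.6 dBm

T = −40 °C + 273.15 = 233.15 K
P_n = kTB = 1.38×10⁻²³ × 233.15 × 1.09×10⁸ = 3.51×10⁻¹³ W
In dBm: 10 log₁₀(3.51×10⁻¹³ / 10⁻³) = −94.6 dBm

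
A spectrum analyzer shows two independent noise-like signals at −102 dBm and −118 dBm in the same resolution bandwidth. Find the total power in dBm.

Convert to linear, add, convert back:
P₁ = 6.31×10⁻¹⁴ W, P₂ = 1.58×10⁻¹⁵ W
P_tot = 6.47×10⁻¹⁴ W → 10 log₁₀(P_tot / 10⁻³) = −101.9 dBm

−101.9 dBm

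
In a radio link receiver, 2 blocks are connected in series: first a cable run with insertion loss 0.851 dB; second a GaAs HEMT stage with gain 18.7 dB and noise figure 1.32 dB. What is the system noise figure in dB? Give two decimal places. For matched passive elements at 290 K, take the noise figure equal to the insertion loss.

Convert to linear (a loss of L dB is a gain of −L dB): F_i = 10^(NF_i/10), G_i = 10^(G_i,dB/10)
  Stage 1: F_1 = 10^(0.851/10) = 1.216, G_1 = 10^(−0.851/10) = 0.8221
  Stage 2: F_2 = 10^(1.32/10) = 1.355, G_2 = 10^(18.7/10) = 74.13
Friis cascade:
  F = 1.216 + (1.355 − 1)/0.8221 = 1.649
NF = 10 log₁₀(1.649) = 2.17 dB

2.17 dB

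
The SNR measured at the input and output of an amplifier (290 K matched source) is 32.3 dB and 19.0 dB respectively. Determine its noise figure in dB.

13.3 dB

NF (dB) = SNR_in(dB) − SNR_out(dB) when the source is at T₀
NF = 32.3 − 19.0 = 13.3 dB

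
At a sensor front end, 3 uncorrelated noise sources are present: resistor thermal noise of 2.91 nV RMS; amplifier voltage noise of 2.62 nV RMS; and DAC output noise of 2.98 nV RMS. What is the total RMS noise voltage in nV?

4.92 nV

Uncorrelated sources add in power (mean-square): V_tot = √(ΣV_i²)
V_tot = √[(2.91×10⁻⁹)² + (2.62×10⁻⁹)² + (2.98×10⁻⁹)²] = 4.92×10⁻⁹ V = 4.92 nV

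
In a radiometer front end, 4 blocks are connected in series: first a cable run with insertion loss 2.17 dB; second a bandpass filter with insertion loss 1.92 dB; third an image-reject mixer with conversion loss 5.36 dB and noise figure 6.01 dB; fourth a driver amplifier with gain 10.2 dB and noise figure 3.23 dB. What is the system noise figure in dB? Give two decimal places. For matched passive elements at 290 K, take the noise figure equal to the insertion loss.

Convert to linear (a loss of L dB is a gain of −L dB): F_i = 10^(NF_i/10), G_i = 10^(G_i,dB/10)
  Stage 1: F_1 = 10^(2.17/10) = 1.648, G_1 = 10^(−2.17/10) = 0.6067
  Stage 2: F_2 = 10^(1.92/10) = 1.556, G_2 = 10^(−1.92/10) = 0.6427
  Stage 3: F_3 = 10^(6.01/10) = 3.990, G_3 = 10^(−5.36/10) = 0.2911
  Stage 4: F_4 = 10^(3.23/10) = 2.104, G_4 = 10^(10.2/10) = 10.47
Friis cascade:
  F = 1.648 + (1.556 − 1)/0.6067 + (3.990 − 1)/0.3899 + (2.104 − 1)/0.1135 = 19.96
NF = 10 log₁₀(19.96) = 13.00 dB

13.00 dB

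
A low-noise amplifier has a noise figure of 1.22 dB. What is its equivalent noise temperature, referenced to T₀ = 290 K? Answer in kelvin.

F = 10^(1.22/10) = 1.32434
T_e = (F − 1)·T₀ = (1.32434 − 1) × 290 = 94.1 K

94.1 K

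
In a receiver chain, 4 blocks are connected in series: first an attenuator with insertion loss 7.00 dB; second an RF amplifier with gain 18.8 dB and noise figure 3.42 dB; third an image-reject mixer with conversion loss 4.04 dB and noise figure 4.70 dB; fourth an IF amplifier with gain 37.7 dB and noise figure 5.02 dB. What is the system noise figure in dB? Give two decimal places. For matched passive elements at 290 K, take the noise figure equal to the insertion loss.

Convert to linear (a loss of L dB is a gain of −L dB): F_i = 10^(NF_i/10), G_i = 10^(G_i,dB/10)
  Stage 1: F_1 = 10^(7.00/10) = 5.012, G_1 = 10^(−7.00/10) = 0.1995
  Stage 2: F_2 = 10^(3.42/10) = 2.198, G_2 = 10^(18.8/10) = 75.86
  Stage 3: F_3 = 10^(4.70/10) = 2.951, G_3 = 10^(−4.04/10) = 0.3945
  Stage 4: F_4 = 10^(5.02/10) = 3.177, G_4 = 10^(37.7/10) = 5888
Friis cascade:
  F = 5.012 + (2.198 − 1)/0.1995 + (2.951 − 1)/15.14 + (3.177 − 1)/5.970 = 11.51
NF = 10 log₁₀(11.51) = 10.61 dB

10.61 dB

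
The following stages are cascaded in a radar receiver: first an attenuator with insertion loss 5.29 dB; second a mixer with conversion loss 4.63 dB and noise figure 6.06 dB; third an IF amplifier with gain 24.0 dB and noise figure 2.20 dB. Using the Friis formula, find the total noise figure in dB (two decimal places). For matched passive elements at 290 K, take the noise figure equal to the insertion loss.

13.04 dB

Convert to linear (a loss of L dB is a gain of −L dB): F_i = 10^(NF_i/10), G_i = 10^(G_i,dB/10)
  Stage 1: F_1 = 10^(5.29/10) = 3.381, G_1 = 10^(−5.29/10) = 0.2958
  Stage 2: F_2 = 10^(6.06/10) = 4.036, G_2 = 10^(−4.63/10) = 0.3443
  Stage 3: F_3 = 10^(2.20/10) = 1.660, G_3 = 10^(24.0/10) = 251.2
Friis cascade:
  F = 3.381 + (4.036 − 1)/0.2958 + (1.660 − 1)/0.1019 = 20.12
NF = 10 log₁₀(20.12) = 13.04 dB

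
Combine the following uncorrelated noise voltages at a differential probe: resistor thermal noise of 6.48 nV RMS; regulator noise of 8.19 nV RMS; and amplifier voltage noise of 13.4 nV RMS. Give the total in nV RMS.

17.0 nV

Uncorrelated sources add in power (mean-square): V_tot = √(ΣV_i²)
V_tot = √[(6.48×10⁻⁹)² + (8.19×10⁻⁹)² + (1.34×10⁻⁸)²] = 1.70×10⁻⁸ V = 17.0 nV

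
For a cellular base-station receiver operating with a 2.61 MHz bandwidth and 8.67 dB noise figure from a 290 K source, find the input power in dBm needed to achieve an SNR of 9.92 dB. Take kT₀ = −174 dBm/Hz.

−91.2 dBm

Sensitivity = −174 + 10 log₁₀(B) + NF + SNR_min
= −174 + 64.17 + 8.67 + 9.92
= −91.24 dBm → −91.2 dBm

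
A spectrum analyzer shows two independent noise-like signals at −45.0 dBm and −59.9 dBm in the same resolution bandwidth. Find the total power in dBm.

Convert to linear, add, convert back:
P₁ = 3.16×10⁻⁸ W, P₂ = 1.02×10⁻⁹ W
P_tot = 3.26×10⁻⁸ W → 10 log₁₀(P_tot / 10⁻³) = −44.9 dBm

−44.9 dBm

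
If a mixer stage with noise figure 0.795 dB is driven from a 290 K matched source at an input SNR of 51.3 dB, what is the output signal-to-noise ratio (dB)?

50.505 dB

By definition F = SNR_in/SNR_out, so in dB: SNR_out = SNR_in − NF
SNR_out = 51.3 − 0.795 = 50.505 dB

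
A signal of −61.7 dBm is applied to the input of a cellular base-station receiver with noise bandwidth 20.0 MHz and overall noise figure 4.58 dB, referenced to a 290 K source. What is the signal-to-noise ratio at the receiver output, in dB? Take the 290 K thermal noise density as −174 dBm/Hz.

Noise floor: N = −174 + 10 log₁₀(B) + NF
10 log₁₀(2.00×10⁷) = 73.01 dB
N = −174 + 73.01 + 4.58 = −96.41 dBm
SNR = P_sig − N = −61.7 − (−96.41) = 34.71 dB → 34.7 dB

34.7 dB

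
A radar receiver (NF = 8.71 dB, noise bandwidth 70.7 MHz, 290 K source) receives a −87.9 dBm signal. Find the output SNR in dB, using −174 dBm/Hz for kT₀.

Noise floor: N = −174 + 10 log₁₀(B) + NF
10 log₁₀(7.07×10⁷) = 78.49 dB
N = −174 + 78.49 + 8.71 = −86.80 dBm
SNR = P_sig − N = −87.9 − (−86.80) = −1.10 dB → −1.1 dB

−1.1 dB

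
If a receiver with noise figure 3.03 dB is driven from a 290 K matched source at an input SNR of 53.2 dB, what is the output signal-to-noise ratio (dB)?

By definition F = SNR_in/SNR_out, so in dB: SNR_out = SNR_in − NF
SNR_out = 53.2 − 3.03 = 50.17 dB

50.17 dB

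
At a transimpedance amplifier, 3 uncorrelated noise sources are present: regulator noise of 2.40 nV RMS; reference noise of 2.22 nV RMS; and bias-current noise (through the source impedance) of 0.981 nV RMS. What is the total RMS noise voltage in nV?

Uncorrelated sources add in power (mean-square): V_tot = √(ΣV_i²)
V_tot = √[(2.40×10⁻⁹)² + (2.22×10⁻⁹)² + (9.81×10⁻¹⁰)²] = 3.41×10⁻⁹ V = 3.41 nV

3.41 nV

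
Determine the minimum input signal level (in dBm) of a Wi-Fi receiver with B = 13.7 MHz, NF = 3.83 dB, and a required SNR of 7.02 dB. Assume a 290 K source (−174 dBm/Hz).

−91.8 dBm

Sensitivity = −174 + 10 log₁₀(B) + NF + SNR_min
= −174 + 71.37 + 3.83 + 7.02
= −91.78 dBm → −91.8 dBm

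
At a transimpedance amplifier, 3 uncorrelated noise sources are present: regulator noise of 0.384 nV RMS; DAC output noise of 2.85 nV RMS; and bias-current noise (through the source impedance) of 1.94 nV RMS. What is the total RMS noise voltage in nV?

Uncorrelated sources add in power (mean-square): V_tot = √(ΣV_i²)
V_tot = √[(3.84×10⁻¹⁰)² + (2.85×10⁻⁹)² + (1.94×10⁻⁹)²] = 3.47×10⁻⁹ V = 3.47 nV

3.47 nV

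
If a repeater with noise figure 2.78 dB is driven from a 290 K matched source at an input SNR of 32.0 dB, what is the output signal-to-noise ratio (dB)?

29.22 dB

By definition F = SNR_in/SNR_out, so in dB: SNR_out = SNR_in − NF
SNR_out = 32.0 − 2.78 = 29.22 dB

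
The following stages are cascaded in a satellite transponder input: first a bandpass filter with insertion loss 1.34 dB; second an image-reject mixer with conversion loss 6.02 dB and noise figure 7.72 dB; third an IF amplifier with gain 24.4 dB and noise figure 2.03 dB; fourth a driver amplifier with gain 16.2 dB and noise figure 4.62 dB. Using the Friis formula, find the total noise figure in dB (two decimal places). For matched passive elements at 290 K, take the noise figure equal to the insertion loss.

Convert to linear (a loss of L dB is a gain of −L dB): F_i = 10^(NF_i/10), G_i = 10^(G_i,dB/10)
  Stage 1: F_1 = 10^(1.34/10) = 1.361, G_1 = 10^(−1.34/10) = 0.7345
  Stage 2: F_2 = 10^(7.72/10) = 5.916, G_2 = 10^(−6.02/10) = 0.2500
  Stage 3: F_3 = 10^(2.03/10) = 1.596, G_3 = 10^(24.4/10) = 275.4
  Stage 4: F_4 = 10^(4.62/10) = 2.897, G_4 = 10^(16.2/10) = 41.69
Friis cascade:
  F = 1.361 + (5.916 − 1)/0.7345 + (1.596 − 1)/0.1837 + (2.897 − 1)/50.58 = 11.34
NF = 10 log₁₀(11.34) = 10.54 dB

10.54 dB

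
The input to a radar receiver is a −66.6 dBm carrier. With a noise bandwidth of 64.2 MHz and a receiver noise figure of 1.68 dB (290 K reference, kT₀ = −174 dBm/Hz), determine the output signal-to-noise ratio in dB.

Noise floor: N = −174 + 10 log₁₀(B) + NF
10 log₁₀(6.42×10⁷) = 78.08 dB
N = −174 + 78.08 + 1.68 = −94.24 dBm
SNR = P_sig − N = −66.6 − (−94.24) = 27.64 dB → 27.6 dB

27.6 dB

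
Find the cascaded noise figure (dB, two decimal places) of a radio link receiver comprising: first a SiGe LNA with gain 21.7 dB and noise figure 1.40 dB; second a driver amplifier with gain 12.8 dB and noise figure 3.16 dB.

1.42 dB

Convert to linear (a loss of L dB is a gain of −L dB): F_i = 10^(NF_i/10), G_i = 10^(G_i,dB/10)
  Stage 1: F_1 = 10^(1.40/10) = 1.380, G_1 = 10^(21.7/10) = 147.9
  Stage 2: F_2 = 10^(3.16/10) = 2.070, G_2 = 10^(12.8/10) = 19.05
Friis cascade:
  F = 1.380 + (2.070 − 1)/147.9 = 1.388
NF = 10 log₁₀(1.388) = 1.42 dB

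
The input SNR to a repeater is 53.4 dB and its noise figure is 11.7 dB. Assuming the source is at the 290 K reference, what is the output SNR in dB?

By definition F = SNR_in/SNR_out, so in dB: SNR_out = SNR_in − NF
SNR_out = 53.4 − 11.7 = 41.7 dB

41.7 dB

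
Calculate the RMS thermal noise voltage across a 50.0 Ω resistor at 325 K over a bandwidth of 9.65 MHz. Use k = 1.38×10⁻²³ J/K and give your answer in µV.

2.94 µV

V_n = √(4kTRB)
4kTRB = 4 × 1.38×10⁻²³ × 325 × 5.00×10¹ × 9.65×10⁶ = 8.66×10⁻¹² V²
V_n = √(8.66×10⁻¹²) = 2.94×10⁻⁶ V = 2.94 µV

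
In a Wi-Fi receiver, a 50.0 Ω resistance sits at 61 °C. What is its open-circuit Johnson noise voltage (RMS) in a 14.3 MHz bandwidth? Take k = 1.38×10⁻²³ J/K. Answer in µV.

T = 61 °C + 273.15 = 334.15 K
V_n = √(4kTRB)
4kTRB = 4 × 1.38×10⁻²³ × 334.15 × 5.00×10¹ × 1.43×10⁷ = 1.32×10⁻¹¹ V²
V_n = √(1.32×10⁻¹¹) = 3.63×10⁻⁶ V = 3.63 µV

3.63 µV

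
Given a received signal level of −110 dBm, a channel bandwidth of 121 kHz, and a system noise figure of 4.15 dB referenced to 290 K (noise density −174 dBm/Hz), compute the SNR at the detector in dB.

Noise floor: N = −174 + 10 log₁₀(B) + NF
10 log₁₀(1.21×10⁵) = 50.83 dB
N = −174 + 50.83 + 4.15 = −119.02 dBm
SNR = P_sig − N = −110 − (−119.02) = 9.02 dB → 9.0 dB

9.0 dB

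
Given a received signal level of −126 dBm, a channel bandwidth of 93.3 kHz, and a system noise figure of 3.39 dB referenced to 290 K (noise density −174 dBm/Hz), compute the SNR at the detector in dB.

Noise floor: N = −174 + 10 log₁₀(B) + NF
10 log₁₀(9.33×10⁴) = 49.7 dB
N = −174 + 49.7 + 3.39 = −120.91 dBm
SNR = P_sig − N = −126 − (−120.91) = −5.09 dB → −5.1 dB

−5.1 dB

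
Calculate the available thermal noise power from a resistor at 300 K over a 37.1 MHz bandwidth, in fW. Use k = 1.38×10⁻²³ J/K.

154 fW

P_n = kTB = 1.38×10⁻²³ × 300 × 3.71×10⁷ = 1.54×10⁻¹³ W = 154 fW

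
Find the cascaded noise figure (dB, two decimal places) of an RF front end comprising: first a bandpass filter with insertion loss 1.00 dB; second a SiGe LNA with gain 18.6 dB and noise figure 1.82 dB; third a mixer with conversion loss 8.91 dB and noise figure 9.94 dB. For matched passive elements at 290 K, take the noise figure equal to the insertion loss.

Convert to linear (a loss of L dB is a gain of −L dB): F_i = 10^(NF_i/10), G_i = 10^(G_i,dB/10)
  Stage 1: F_1 = 10^(1.00/10) = 1.259, G_1 = 10^(−1.00/10) = 0.7943
  Stage 2: F_2 = 10^(1.82/10) = 1.521, G_2 = 10^(18.6/10) = 72.44
  Stage 3: F_3 = 10^(9.94/10) = 9.863, G_3 = 10^(−8.91/10) = 0.1285
Friis cascade:
  F = 1.259 + (1.521 − 1)/0.7943 + (9.863 − 1)/57.54 = 2.068
NF = 10 log₁₀(2.068) = 3.16 dB

3.16 dB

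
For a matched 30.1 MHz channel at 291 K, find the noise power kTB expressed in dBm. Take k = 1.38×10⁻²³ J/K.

−99.2 dBm

P_n = kTB = 1.38×10⁻²³ × 291 × 3.01×10⁷ = 1.21×10⁻¹³ W
In dBm: 10 log₁₀(1.21×10⁻¹³ / 10⁻³) = −99.2 dBm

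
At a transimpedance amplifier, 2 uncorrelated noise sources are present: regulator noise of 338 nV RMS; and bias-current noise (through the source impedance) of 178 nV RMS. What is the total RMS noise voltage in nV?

Uncorrelated sources add in power (mean-square): V_tot = √(ΣV_i²)
V_tot = √[(3.38×10⁻⁷)² + (1.78×10⁻⁷)²] = 3.82×10⁻⁷ V = 382 nV

382 nV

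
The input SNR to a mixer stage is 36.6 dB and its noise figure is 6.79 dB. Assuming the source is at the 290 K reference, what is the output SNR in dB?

By definition F = SNR_in/SNR_out, so in dB: SNR_out = SNR_in − NF
SNR_out = 36.6 − 6.79 = 29.81 dB

29.81 dB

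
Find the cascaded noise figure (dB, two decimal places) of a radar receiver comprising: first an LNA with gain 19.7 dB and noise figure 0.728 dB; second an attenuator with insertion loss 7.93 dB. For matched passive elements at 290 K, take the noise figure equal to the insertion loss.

0.93 dB

Convert to linear (a loss of L dB is a gain of −L dB): F_i = 10^(NF_i/10), G_i = 10^(G_i,dB/10)
  Stage 1: F_1 = 10^(0.728/10) = 1.182, G_1 = 10^(19.7/10) = 93.33
  Stage 2: F_2 = 10^(7.93/10) = 6.209, G_2 = 10^(−7.93/10) = 0.1611
Friis cascade:
  F = 1.182 + (6.209 − 1)/93.33 = 1.238
NF = 10 log₁₀(1.238) = 0.93 dB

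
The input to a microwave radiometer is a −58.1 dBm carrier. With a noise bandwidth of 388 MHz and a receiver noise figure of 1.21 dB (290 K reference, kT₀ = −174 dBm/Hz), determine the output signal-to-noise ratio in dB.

Noise floor: N = −174 + 10 log₁₀(B) + NF
10 log₁₀(3.88×10⁸) = 85.89 dB
N = −174 + 85.89 + 1.21 = −86.90 dBm
SNR = P_sig − N = −58.1 − (−86.90) = 28.80 dB → 28.8 dB

28.8 dB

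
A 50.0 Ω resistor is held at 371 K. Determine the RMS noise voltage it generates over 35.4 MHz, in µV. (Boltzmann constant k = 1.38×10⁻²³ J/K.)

6.02 µV

V_n = √(4kTRB)
4kTRB = 4 × 1.38×10⁻²³ × 371 × 5.00×10¹ × 3.54×10⁷ = 3.62×10⁻¹¹ V²
V_n = √(3.62×10⁻¹¹) = 6.02×10⁻⁶ V = 6.02 µV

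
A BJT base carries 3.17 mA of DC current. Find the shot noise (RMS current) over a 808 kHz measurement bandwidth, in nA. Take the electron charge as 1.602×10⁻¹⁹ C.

28.6 nA

I_n = √(2qI·B)
2qI·B = 2 × 1.602×10⁻¹⁹ × 3.17×10⁻³ × 8.08×10⁵ = 8.21×10⁻¹⁶ A²
I_n = √(8.21×10⁻¹⁶) = 2.86×10⁻⁸ A = 28.6 nA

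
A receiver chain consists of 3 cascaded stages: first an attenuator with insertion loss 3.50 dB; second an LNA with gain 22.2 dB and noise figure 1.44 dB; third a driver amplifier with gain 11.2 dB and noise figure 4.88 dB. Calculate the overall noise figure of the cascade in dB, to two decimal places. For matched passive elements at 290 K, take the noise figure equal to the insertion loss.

Convert to linear (a loss of L dB is a gain of −L dB): F_i = 10^(NF_i/10), G_i = 10^(G_i,dB/10)
  Stage 1: F_1 = 10^(3.50/10) = 2.239, G_1 = 10^(−3.50/10) = 0.4467
  Stage 2: F_2 = 10^(1.44/10) = 1.393, G_2 = 10^(22.2/10) = 166.0
  Stage 3: F_3 = 10^(4.88/10) = 3.076, G_3 = 10^(11.2/10) = 13.18
Friis cascade:
  F = 2.239 + (1.393 − 1)/0.4467 + (3.076 − 1)/74.13 = 3.147
NF = 10 log₁₀(3.147) = 4.98 dB

4.98 dB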